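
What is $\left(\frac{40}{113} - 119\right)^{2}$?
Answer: $\frac{179747649}{12769} \approx 14077.0$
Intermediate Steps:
$\left(\frac{40}{113} - 119\right)^{2} = \left(- \frac{13407}{113}\right)^{2} = \frac{179747649}{12769}$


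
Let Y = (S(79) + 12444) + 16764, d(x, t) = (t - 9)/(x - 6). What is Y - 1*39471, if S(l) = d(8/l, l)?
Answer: -2394044/233 ≈ -10275.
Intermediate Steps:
d(x, t) = (-9 + t)/(-6 + x)
S(l) = (-9 + l)/(-6 + 8/l)
Y = 6802699/233 (Y = ((1/2)*79*(9 - 1*79)/(-4 + 3*79) + 12444) + 16764 = ((1/2)*79*(9 - 79)/(-4 + 237) + 12444) + 16764 = ((1/2)*79*(-70)/233 + 12444) + 16764 = ((1/2)*79*(1/233)*(-70) + 12444) + 16764 = (-2765/233 + 12444) + 16764 = 2896687/233 + 16764 = 6802699/233 ≈ 29196.)
Y - 1*39471 = 6802699/233 - 1*39471 = 6802699/233 - 39471 = -2394044/233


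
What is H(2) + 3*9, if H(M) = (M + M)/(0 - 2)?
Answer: 25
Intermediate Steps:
H(M) = -M (H(M) = (2*M)/(-2) = (2*M)*(-1/2) = -M)
H(2) + 3*9 = -1*2 + 3*9 = -2 + 27 = 25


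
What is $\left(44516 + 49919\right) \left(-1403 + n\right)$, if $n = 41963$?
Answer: $3830283600$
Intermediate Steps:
$\left(44516 + 49919\right) \left(-1403 + n\right) = \left(44516 + 49919\right) \left(-1403 + 41963\right) = 94435 \cdot 40560 = 3830283600$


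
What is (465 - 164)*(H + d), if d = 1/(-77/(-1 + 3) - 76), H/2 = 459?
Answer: 63276220/229 ≈ 2.7632e+5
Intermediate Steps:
H = 918 (H = 2*459 = 918)
d = -2/229 (d = 1/(-77/2 - 76) = 1/(-229/2) = -2/229 ≈ -0.0087336)
(465 - 164)*(H + d) = (465 - 164)*(918 - 2/229) = 301*(210220/229) = 63276220/229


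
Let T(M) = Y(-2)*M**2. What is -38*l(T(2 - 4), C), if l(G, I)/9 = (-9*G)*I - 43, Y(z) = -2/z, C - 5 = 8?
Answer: 174762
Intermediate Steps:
C = 13 (C = 5 + 8 = 13)
T(M) = M**2 (T(M) = (-2/(-2))*M**2 = (-2*(-1/2))*M**2 = 1*M**2 = M**2)
l(G, I) = -387 - 81*G*I (l(G, I) = 9*((-9*G)*I - 43) = 9*(-9*G*I - 43) = 9*(-43 - 9*G*I) = -387 - 81*G*I)
-38*l(T(2 - 4), C) = -38*(-387 - 81*(2 - 4)**2*13) = -38*(-387 - 81*(-2)**2*13) = -38*(-387 - 81*4*13) = -38*(-387 - 4212) = -38*(-4599) = 174762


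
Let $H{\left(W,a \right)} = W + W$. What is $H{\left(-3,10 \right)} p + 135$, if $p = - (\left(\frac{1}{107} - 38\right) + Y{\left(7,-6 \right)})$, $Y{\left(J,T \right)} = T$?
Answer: $- \frac{13797}{107} \approx -128.94$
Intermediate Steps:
$H{\left(W,a \right)} = 2 W$
$p = \frac{4707}{107}$ ($p = - (\left(\frac{1}{107} - 38\right) - 6) = - (- \frac{4065}{107} - 6) = \left(-1\right) \left(- \frac{4707}{107}\right) = \frac{4707}{107} \approx 43.991$)
$H{\left(-3,10 \right)} p + 135 = 2 \left(-3\right) \frac{4707}{107} + 135 = \left(-6\right) \frac{4707}{107} + 135 = - \frac{28242}{107} + 135 = - \frac{13797}{107}$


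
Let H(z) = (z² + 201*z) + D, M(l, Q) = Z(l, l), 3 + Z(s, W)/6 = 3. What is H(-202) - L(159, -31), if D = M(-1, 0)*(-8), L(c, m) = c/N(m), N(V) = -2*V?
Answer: 12365/62 ≈ 199.44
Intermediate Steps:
Z(s, W) = 0 (Z(s, W) = -18 + 6*3 = -18 + 18 = 0)
M(l, Q) = 0
L(c, m) = -c/(2*m) (L(c, m) = c/((-2*m)) = c*(-1/(2*m)) = -c/(2*m))
D = 0 (D = 0*(-8) = 0)
H(z) = z² + 201*z (H(z) = (z² + 201*z) + 0 = z² + 201*z)
H(-202) - L(159, -31) = -202*(201 - 202) - (-1)*159/(2*(-31)) = -202*(-1) - (-1)*159*(-1)/(2*31) = 202 - 1*159/62 = 202 - 159/62 = 12365/62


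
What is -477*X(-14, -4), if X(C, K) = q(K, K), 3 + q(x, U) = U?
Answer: 3339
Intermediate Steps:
q(x, U) = -3 + U
X(C, K) = -3 + K
-477*X(-14, -4) = -477*(-3 - 4) = -477*(-7) = 3339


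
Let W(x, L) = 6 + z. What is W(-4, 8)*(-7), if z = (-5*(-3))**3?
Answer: -23667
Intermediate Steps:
z = 3375 (z = 15**3 = 3375)
W(x, L) = 3381 (W(x, L) = 6 + 3375 = 3381)
W(-4, 8)*(-7) = 3381*(-7) = -23667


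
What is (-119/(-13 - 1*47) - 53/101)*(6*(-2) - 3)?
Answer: -8839/404 ≈ -21.879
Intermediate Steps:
(-119/(-13 - 1*47) - 53/101)*(6*(-2) - 3) = (-119/(-13 - 47) - 53*1/101)*(-12 - 3) = (-119/(-60) - 53/101)*(-15) = (-119*(-1/60) - 53/101)*(-15) = (119/60 - 53/101)*(-15) = (8839/6060)*(-15) = -8839/404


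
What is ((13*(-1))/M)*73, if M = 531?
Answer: -949/531 ≈ -1.7872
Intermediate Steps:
((13*(-1))/M)*73 = ((13*(-1))/531)*73 = -13*1/531*73 = -13/531*73 = -949/531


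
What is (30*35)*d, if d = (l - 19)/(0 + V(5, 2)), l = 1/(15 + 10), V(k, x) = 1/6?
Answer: -119448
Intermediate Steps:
V(k, x) = ⅙
l = 1/25 ≈ 0.040000
d = -2844/25 (d = (1/25 - 19)/(0 + ⅙) = -474/(25*⅙) = -474/25*6 = -2844/25 ≈ -113.76)
(30*35)*d = (30*35)*(-2844/25) = 1050*(-2844/25) = -119448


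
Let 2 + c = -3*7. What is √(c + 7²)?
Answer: √26 ≈ 5.0990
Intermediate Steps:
c = -23 (c = -2 - 3*7 = -2 - 21 = -23)
√(c + 7²) = √(-23 + 7²) = √(-23 + 49) = √26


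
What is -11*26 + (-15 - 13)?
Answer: -314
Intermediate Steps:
-11*26 + (-15 - 13) = -286 - 28 = -314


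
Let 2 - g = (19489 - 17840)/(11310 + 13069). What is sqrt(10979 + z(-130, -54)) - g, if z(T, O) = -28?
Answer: -47109/24379 + sqrt(10951) ≈ 102.71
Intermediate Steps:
g = 47109/24379 (g = 2 - (19489 - 17840)/(11310 + 13069) = 2 - 1649/24379 = 47109/24379 ≈ 1.9324)
sqrt(10979 + z(-130, -54)) - g = sqrt(10979 - 28) - 1*47109/24379 = sqrt(10951) - 47109/24379 = -47109/24379 + sqrt(10951)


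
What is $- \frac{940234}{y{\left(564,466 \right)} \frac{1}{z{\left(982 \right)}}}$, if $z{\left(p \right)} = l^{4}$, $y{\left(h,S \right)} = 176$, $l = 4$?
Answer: $- \frac{15043744}{11} \approx -1.3676 \cdot 10^{6}$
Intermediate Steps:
$z{\left(p \right)} = 256$ ($z{\left(p \right)} = 4^{4} = 256$)
$- \frac{940234}{y{\left(564,466 \right)} \frac{1}{z{\left(982 \right)}}} = - \frac{940234}{176 \cdot \frac{1}{256}} = - \frac{940234}{\frac{11}{16}} = \left(-940234\right) \frac{16}{11} = - \frac{15043744}{11}$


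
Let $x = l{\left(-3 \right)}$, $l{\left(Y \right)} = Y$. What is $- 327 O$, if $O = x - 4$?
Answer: $2289$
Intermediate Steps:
$x = -3$
$O = -7$ ($O = -3 - 4 = -7$)
$- 327 O = \left(-327\right) \left(-7\right) = 2289$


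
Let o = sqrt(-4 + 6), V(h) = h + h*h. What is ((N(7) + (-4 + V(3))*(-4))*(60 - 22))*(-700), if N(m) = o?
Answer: 851200 - 26600*sqrt(2) ≈ 8.1358e+5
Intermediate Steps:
V(h) = h + h**2
o = sqrt(2) ≈ 1.4142
N(m) = sqrt(2)
((N(7) + (-4 + V(3))*(-4))*(60 - 22))*(-700) = ((sqrt(2) + (-4 + 3*(1 + 3))*(-4))*(60 - 22))*(-700) = ((sqrt(2) + (-4 + 3*4)*(-4))*38)*(-700) = ((sqrt(2) + (-4 + 12)*(-4))*38)*(-700) = ((sqrt(2) + 8*(-4))*38)*(-700) = ((sqrt(2) - 32)*38)*(-700) = ((-32 + sqrt(2))*38)*(-700) = (-1216 + 38*sqrt(2))*(-700) = 851200 - 26600*sqrt(2)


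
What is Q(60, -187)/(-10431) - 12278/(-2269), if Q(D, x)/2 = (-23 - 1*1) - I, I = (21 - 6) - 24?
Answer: 42713296/7889313 ≈ 5.4141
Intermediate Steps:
I = -9 (I = 15 - 24 = -9)
Q(D, x) = -30 (Q(D, x) = 2*((-23 - 1*1) - 1*(-9)) = 2*((-23 - 1) + 9) = 2*(-24 + 9) = 2*(-15) = -30)
Q(60, -187)/(-10431) - 12278/(-2269) = -30/(-10431) - 12278/(-2269) = -30*(-1/10431) - 12278*(-1/2269) = 10/3477 + 12278/2269 = 42713296/7889313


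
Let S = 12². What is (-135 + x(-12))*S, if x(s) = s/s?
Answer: -19296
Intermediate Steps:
x(s) = 1
S = 144
(-135 + x(-12))*S = (-135 + 1)*144 = -134*144 = -19296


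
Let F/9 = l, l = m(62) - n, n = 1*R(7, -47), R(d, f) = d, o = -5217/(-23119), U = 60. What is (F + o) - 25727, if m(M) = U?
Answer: -583749533/23119 ≈ -25250.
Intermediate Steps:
o = 5217/23119 (o = -5217*(-1/23119) = 5217/23119 ≈ 0.22566)
m(M) = 60
n = 7 (n = 1*7 = 7)
l = 53 (l = 60 - 1*7 = 60 - 7 = 53)
F = 477 (F = 9*53 = 477)
(F + o) - 25727 = (477 + 5217/23119) - 25727 = 11032980/23119 - 25727 = -583749533/23119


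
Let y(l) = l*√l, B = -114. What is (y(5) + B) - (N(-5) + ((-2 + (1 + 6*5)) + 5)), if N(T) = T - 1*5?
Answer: -138 + 5*√5 ≈ -126.82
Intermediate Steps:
N(T) = -5 + T (N(T) = T - 5 = -5 + T)
y(l) = l^(3/2)
(y(5) + B) - (N(-5) + ((-2 + (1 + 6*5)) + 5)) = (5^(3/2) - 114) - ((-5 - 5) + ((-2 + (1 + 6*5)) + 5)) = (5*√5 - 114) - (-10 + ((-2 + (1 + 30)) + 5)) = (-114 + 5*√5) - (-10 + ((-2 + 31) + 5)) = (-114 + 5*√5) - (-10 + (29 + 5)) = (-114 + 5*√5) - (-10 + 34) = (-114 + 5*√5) - 1*24 = (-114 + 5*√5) - 24 = -138 + 5*√5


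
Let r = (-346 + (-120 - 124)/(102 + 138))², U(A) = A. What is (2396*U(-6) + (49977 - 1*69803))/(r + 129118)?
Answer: -123127200/898338841 ≈ -0.13706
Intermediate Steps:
r = 433514041/3600 (r = (-346 - 244/240)² = (-346 - 244*1/240)² = (-346 - 61/60)² = (-20821/60)² = 433514041/3600 ≈ 1.2042e+5)
(2396*U(-6) + (49977 - 1*69803))/(r + 129118) = (2396*(-6) + (49977 - 1*69803))/(433514041/3600 + 129118) = (-14376 + (49977 - 69803))/(898338841/3600) = (-14376 - 19826)*(3600/898338841) = -34202*3600/898338841 = -123127200/898338841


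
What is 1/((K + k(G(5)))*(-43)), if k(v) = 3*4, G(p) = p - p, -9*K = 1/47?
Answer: -423/218225 ≈ -0.0019384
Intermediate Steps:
K = -1/423 (K = -⅑/47 = -⅑*1/47 = -1/423 ≈ -0.0023641)
G(p) = 0
k(v) = 12
1/((K + k(G(5)))*(-43)) = 1/((-1/423 + 12)*(-43)) = 1/((5075/423)*(-43)) = 1/(-218225/423) = -423/218225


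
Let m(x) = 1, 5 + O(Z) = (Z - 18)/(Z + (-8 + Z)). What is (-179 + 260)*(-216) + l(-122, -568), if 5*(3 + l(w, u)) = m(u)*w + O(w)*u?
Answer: -765833/45 ≈ -17019.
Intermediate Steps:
O(Z) = -5 + (-18 + Z)/(-8 + 2*Z) (O(Z) = -5 + (Z - 18)/(Z + (-8 + Z)) = -5 + (-18 + Z)/(-8 + 2*Z))
l(w, u) = -3 + w/5 + u*(22 - 9*w)/(10*(-4 + w)) (l(w, u) = -3 + (1*w + ((22 - 9*w)/(2*(-4 + w)))*u)/5 = -3 + (w + u*(22 - 9*w)/(2*(-4 + w)))/5 = -3 + (w/5 + u*(22 - 9*w)/(10*(-4 + w))) = -3 + w/5 + u*(22 - 9*w)/(10*(-4 + w)))
(-179 + 260)*(-216) + l(-122, -568) = (-179 + 260)*(-216) + (-1*(-568)*(-22 + 9*(-122)) + 2*(-15 - 122)*(-4 - 122))/(10*(-4 - 122)) = 81*(-216) + (1/10)*(-1*(-568)*(-22 - 1098) + 2*(-137)*(-126))/(-126) = -17496 + (1/10)*(-1/126)*(-1*(-568)*(-1120) + 34524) = -17496 + (1/10)*(-1/126)*(-636160 + 34524) = -17496 + (1/10)*(-1/126)*(-601636) = -17496 + 21487/45 = -765833/45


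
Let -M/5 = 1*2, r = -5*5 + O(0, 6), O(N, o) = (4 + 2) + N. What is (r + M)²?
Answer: 841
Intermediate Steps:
O(N, o) = 6 + N
r = -19 (r = -5*5 + (6 + 0) = -25 + 6 = -19)
M = -10 (M = -5*2 = -10)
(r + M)² = (-19 - 10)² = (-29)² = 841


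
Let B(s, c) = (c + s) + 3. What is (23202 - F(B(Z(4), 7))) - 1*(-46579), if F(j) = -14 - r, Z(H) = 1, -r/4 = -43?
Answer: 69967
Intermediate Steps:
r = 172 (r = -4*(-43) = 172)
B(s, c) = 3 + c + s
F(j) = -186 (F(j) = -14 - 1*172 = -14 - 172 = -186)
(23202 - F(B(Z(4), 7))) - 1*(-46579) = (23202 - 1*(-186)) - 1*(-46579) = (23202 + 186) + 46579 = 23388 + 46579 = 69967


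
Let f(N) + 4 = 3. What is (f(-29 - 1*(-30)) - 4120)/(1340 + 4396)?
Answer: -4121/5736 ≈ -0.71844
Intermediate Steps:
f(N) = -1 (f(N) = -4 + 3 = -1)
(f(-29 - 1*(-30)) - 4120)/(1340 + 4396) = (-1 - 4120)/(1340 + 4396) = -4121/5736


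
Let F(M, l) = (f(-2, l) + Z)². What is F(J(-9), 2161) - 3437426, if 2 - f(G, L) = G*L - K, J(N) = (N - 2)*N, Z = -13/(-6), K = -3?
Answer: 549084385/36 ≈ 1.5252e+7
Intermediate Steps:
Z = 13/6 (Z = -13*(-⅙) = 13/6 ≈ 2.1667)
J(N) = N*(-2 + N) (J(N) = (-2 + N)*N = N*(-2 + N))
f(G, L) = -1 - G*L (f(G, L) = 2 - (G*L - 1*(-3)) = 2 - (G*L + 3) = 2 - (3 + G*L) = 2 + (-3 - G*L) = -1 - G*L)
F(M, l) = (7/6 + 2*l)² (F(M, l) = ((-1 - 1*(-2)*l) + 13/6)² = ((-1 + 2*l) + 13/6)² = (7/6 + 2*l)²)
F(J(-9), 2161) - 3437426 = (7 + 12*2161)²/36 - 3437426 = (7 + 25932)²/36 - 3437426 = (1/36)*25939² - 3437426 = (1/36)*672831721 - 3437426 = 672831721/36 - 3437426 = 549084385/36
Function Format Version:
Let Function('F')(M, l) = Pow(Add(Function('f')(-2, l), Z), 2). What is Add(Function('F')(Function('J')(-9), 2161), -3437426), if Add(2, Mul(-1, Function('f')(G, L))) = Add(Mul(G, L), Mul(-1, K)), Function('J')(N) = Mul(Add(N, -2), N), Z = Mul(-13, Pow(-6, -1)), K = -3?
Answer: Rational(549084385, 36) ≈ 1.5252e+7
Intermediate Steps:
Z = Rational(13, 6) (Z = Mul(-13, Rational(-1, 6)) = Rational(13, 6) ≈ 2.1667)
Function('J')(N) = Mul(N, Add(-2, N)) (Function('J')(N) = Mul(Add(-2, N), N) = Mul(N, Add(-2, N)))
Function('f')(G, L) = Add(-1, Mul(-1, G, L)) (Function('f')(G, L) = Add(2, Mul(-1, Add(Mul(G, L), Mul(-1, -3)))) = Add(2, Mul(-1, Add(Mul(G, L), 3))) = Add(2, Mul(-1, Add(3, Mul(G, L)))) = Add(2, Add(-3, Mul(-1, G, L))) = Add(-1, Mul(-1, G, L)))
Function('F')(M, l) = Pow(Add(Rational(7, 6), Mul(2, l)), 2) (Function('F')(M, l) = Pow(Add(Add(-1, Mul(-1, -2, l)), Rational(13, 6)), 2) = Pow(Add(Add(-1, Mul(2, l)), Rational(13, 6)), 2) = Pow(Add(Rational(7, 6), Mul(2, l)), 2))
Add(Function('F')(Function('J')(-9), 2161), -3437426) = Add(Mul(Rational(1, 36), Pow(Add(7, Mul(12, 2161)), 2)), -3437426) = Add(Mul(Rational(1, 36), Pow(Add(7, 25932), 2)), -3437426) = Add(Mul(Rational(1, 36), Pow(25939, 2)), -3437426) = Add(Mul(Rational(1, 36), 672831721), -3437426) = Add(Rational(672831721, 36), -3437426) = Rational(549084385, 36)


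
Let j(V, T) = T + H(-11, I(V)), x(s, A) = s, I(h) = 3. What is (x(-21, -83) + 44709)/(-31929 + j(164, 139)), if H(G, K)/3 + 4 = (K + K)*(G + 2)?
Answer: -11172/7991 ≈ -1.3981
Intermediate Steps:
H(G, K) = -12 + 6*K*(2 + G) (H(G, K) = -12 + 3*((K + K)*(G + 2)) = -12 + 3*((2*K)*(2 + G)) = -12 + 3*(2*K*(2 + G)) = -12 + 6*K*(2 + G))
j(V, T) = -174 + T (j(V, T) = T + (-12 + 12*3 + 6*(-11)*3) = T + (-12 + 36 - 198) = T - 174 = -174 + T)
(x(-21, -83) + 44709)/(-31929 + j(164, 139)) = (-21 + 44709)/(-31929 + (-174 + 139)) = 44688/(-31929 - 35) = 44688/(-31964) = 44688*(-1/31964) = -11172/7991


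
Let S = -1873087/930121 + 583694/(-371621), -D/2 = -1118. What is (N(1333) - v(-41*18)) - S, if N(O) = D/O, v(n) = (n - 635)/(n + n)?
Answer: 68508488475926405/15815675613427596 ≈ 4.3317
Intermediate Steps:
D = 2236 (D = -2*(-1118) = 2236)
v(n) = (-635 + n)/(2*n) (v(n) = (-635 + n)/((2*n)) = (-635 + n)*(1/(2*n)) = (-635 + n)/(2*n))
N(O) = 2236/O
S = -1238984511001/345652496141 (S = -1873087*1/930121 + 583694*(-1/371621) = -1873087/930121 - 583694/371621 = -1238984511001/345652496141 ≈ -3.5845)
(N(1333) - v(-41*18)) - S = (2236/1333 - (-635 - 41*18)/(2*((-41*18)))) - 1*(-1238984511001/345652496141) = (2236*(1/1333) - (-635 - 738)/(2*(-738))) + 1238984511001/345652496141 = (52/31 - (-1)*(-1373)/(2*738)) + 1238984511001/345652496141 = (52/31 - 1*1373/1476) + 1238984511001/345652496141 = (52/31 - 1373/1476) + 1238984511001/345652496141 = 34189/45756 + 1238984511001/345652496141 = 68508488475926405/15815675613427596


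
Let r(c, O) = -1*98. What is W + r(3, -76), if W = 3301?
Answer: 3203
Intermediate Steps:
r(c, O) = -98
W + r(3, -76) = 3301 - 98 = 3203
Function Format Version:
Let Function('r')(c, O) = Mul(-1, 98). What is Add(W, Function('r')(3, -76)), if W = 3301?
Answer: 3203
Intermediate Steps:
Function('r')(c, O) = -98
Add(W, Function('r')(3, -76)) = Add(3301, -98) = 3203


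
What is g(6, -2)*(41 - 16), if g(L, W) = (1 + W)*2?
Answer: -50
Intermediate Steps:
g(L, W) = 2 + 2*W
g(6, -2)*(41 - 16) = (2 + 2*(-2))*(41 - 16) = (2 - 4)*25 = -2*25 = -50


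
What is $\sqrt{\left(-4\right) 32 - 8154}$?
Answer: $i \sqrt{8282} \approx 91.005 i$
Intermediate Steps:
$\sqrt{\left(-4\right) 32 - 8154} = \sqrt{-128 - 8154} = \sqrt{-8282} = i \sqrt{8282}$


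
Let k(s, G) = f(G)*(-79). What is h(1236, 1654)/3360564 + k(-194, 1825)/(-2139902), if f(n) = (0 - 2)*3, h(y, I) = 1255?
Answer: 546334837/3595638812364 ≈ 0.00015194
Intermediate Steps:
f(n) = -6 (f(n) = -2*3 = -6)
k(s, G) = 474 (k(s, G) = -6*(-79) = 474)
h(1236, 1654)/3360564 + k(-194, 1825)/(-2139902) = 1255/3360564 + 474/(-2139902) = 1255*(1/3360564) + 474*(-1/2139902) = 1255/3360564 - 237/1069951 = 546334837/3595638812364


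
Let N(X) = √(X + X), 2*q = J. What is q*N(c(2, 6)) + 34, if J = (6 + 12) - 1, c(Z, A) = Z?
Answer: 51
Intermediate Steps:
J = 17 (J = 18 - 1 = 17)
q = 17/2 (q = (½)*17 = 17/2 ≈ 8.5000)
N(X) = √2*√X (N(X) = √(2*X) = √2*√X)
q*N(c(2, 6)) + 34 = 17*(√2*√2)/2 + 34 = (17/2)*2 + 34 = 17 + 34 = 51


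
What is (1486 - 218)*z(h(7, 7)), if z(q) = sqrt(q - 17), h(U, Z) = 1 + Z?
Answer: 3804*I ≈ 3804.0*I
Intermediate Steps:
z(q) = sqrt(-17 + q)
(1486 - 218)*z(h(7, 7)) = (1486 - 218)*sqrt(-17 + (1 + 7)) = 1268*sqrt(-17 + 8) = 1268*sqrt(-9) = 1268*(3*I) = 3804*I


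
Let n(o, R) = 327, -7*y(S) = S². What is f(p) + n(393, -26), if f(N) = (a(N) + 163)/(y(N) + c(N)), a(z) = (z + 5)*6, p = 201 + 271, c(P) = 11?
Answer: 72804014/222707 ≈ 326.90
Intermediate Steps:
y(S) = -S²/7
p = 472
a(z) = 30 + 6*z (a(z) = (5 + z)*6 = 30 + 6*z)
f(N) = (193 + 6*N)/(11 - N²/7) (f(N) = ((30 + 6*N) + 163)/(-N²/7 + 11) = (193 + 6*N)/(11 - N²/7))
f(p) + n(393, -26) = 7*(-193 - 6*472)/(-77 + 472²) + 327 = 7*(-193 - 2832)/(-77 + 222784) + 327 = 7*(-3025)/222707 + 327 = 7*(1/222707)*(-3025) + 327 = -21175/222707 + 327 = 72804014/222707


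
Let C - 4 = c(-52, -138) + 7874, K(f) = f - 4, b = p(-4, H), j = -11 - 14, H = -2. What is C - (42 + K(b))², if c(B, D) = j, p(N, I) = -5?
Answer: 6764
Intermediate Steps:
j = -25
c(B, D) = -25
b = -5
K(f) = -4 + f
C = 7853 (C = 4 + (-25 + 7874) = 4 + 7849 = 7853)
C - (42 + K(b))² = 7853 - (42 + (-4 - 5))² = 7853 - (42 - 9)² = 7853 - 1*33² = 7853 - 1*1089 = 7853 - 1089 = 6764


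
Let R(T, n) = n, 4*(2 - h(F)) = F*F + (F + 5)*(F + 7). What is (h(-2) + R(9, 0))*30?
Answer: -165/2 ≈ -82.500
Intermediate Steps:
h(F) = 2 - F²/4 - (5 + F)*(7 + F)/4 (h(F) = 2 - (F*F + (F + 5)*(F + 7))/4 = 2 - (F² + (5 + F)*(7 + F))/4 = 2 + (-F²/4 - (5 + F)*(7 + F)/4) = 2 - F²/4 - (5 + F)*(7 + F)/4)
(h(-2) + R(9, 0))*30 = ((-27/4 - 3*(-2) - ½*(-2)²) + 0)*30 = ((-27/4 + 6 - ½*4) + 0)*30 = ((-27/4 + 6 - 2) + 0)*30 = (-11/4 + 0)*30 = -11/4*30 = -165/2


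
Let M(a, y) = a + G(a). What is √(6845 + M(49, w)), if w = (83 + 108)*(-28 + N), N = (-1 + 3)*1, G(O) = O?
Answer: √6943 ≈ 83.325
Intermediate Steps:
N = 2 (N = 2*1 = 2)
w = -4966 (w = (83 + 108)*(-28 + 2) = 191*(-26) = -4966)
M(a, y) = 2*a (M(a, y) = a + a = 2*a)
√(6845 + M(49, w)) = √(6845 + 2*49) = √(6845 + 98) = √6943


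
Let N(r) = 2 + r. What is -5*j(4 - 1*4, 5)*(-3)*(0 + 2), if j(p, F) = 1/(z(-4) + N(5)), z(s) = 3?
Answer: 3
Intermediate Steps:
j(p, F) = ⅒ (j(p, F) = 1/(3 + (2 + 5)) = 1/(3 + 7) = 1/10 = ⅒)
-5*j(4 - 1*4, 5)*(-3)*(0 + 2) = -5*(⅒)*(-3)*(0 + 2) = -(-3)*2/2 = -5*(-⅗) = 3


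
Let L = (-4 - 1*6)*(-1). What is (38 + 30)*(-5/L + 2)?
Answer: 102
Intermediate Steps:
L = 10 (L = (-4 - 6)*(-1) = -10*(-1) = 10)
(38 + 30)*(-5/L + 2) = (38 + 30)*(-5/10 + 2) = 68*((1/10)*(-5) + 2) = 68*(-1/2 + 2) = 68*(3/2) = 102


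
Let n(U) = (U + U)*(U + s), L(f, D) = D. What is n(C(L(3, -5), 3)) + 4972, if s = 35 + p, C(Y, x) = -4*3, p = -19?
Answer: 4876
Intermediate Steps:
C(Y, x) = -12
s = 16 (s = 35 - 19 = 16)
n(U) = 2*U*(16 + U) (n(U) = (U + U)*(U + 16) = (2*U)*(16 + U) = 2*U*(16 + U))
n(C(L(3, -5), 3)) + 4972 = 2*(-12)*(16 - 12) + 4972 = 2*(-12)*4 + 4972 = -96 + 4972 = 4876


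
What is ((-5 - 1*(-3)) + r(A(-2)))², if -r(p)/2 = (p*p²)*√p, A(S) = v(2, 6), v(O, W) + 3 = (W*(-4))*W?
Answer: -5933095441283048 - 177885288*I*√3 ≈ -5.9331e+15 - 3.0811e+8*I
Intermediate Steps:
v(O, W) = -3 - 4*W² (v(O, W) = -3 + (W*(-4))*W = -3 + (-4*W)*W = -3 - 4*W²)
A(S) = -147 (A(S) = -3 - 4*6² = -3 - 4*36 = -3 - 144 = -147)
r(p) = -2*p^(7/2) (r(p) = -2*p*p²*√p = -2*p³*√p = -2*p^(7/2))
((-5 - 1*(-3)) + r(A(-2)))² = ((-5 - 1*(-3)) - (-44471322)*I*√3)² = ((-5 + 3) - (-44471322)*I*√3)² = (-2 + 44471322*I*√3)²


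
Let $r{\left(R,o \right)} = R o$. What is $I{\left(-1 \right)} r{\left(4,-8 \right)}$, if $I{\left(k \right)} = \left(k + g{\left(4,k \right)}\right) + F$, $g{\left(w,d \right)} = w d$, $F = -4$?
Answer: $288$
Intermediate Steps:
$g{\left(w,d \right)} = d w$
$I{\left(k \right)} = -4 + 5 k$ ($I{\left(k \right)} = \left(k + k 4\right) - 4 = \left(k + 4 k\right) - 4 = 5 k - 4 = -4 + 5 k$)
$I{\left(-1 \right)} r{\left(4,-8 \right)} = \left(-4 + 5 \left(-1\right)\right) 4 \left(-8\right) = \left(-4 - 5\right) \left(-32\right) = \left(-9\right) \left(-32\right) = 288$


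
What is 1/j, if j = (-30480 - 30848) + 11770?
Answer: -1/49558 ≈ -2.0178e-5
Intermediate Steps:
j = -49558 (j = -61328 + 11770 = -49558)
1/j = 1/(-49558) = -1/49558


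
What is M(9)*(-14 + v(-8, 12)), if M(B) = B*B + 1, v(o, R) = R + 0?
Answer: -164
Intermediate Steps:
v(o, R) = R
M(B) = 1 + B² (M(B) = B² + 1 = 1 + B²)
M(9)*(-14 + v(-8, 12)) = (1 + 9²)*(-14 + 12) = (1 + 81)*(-2) = 82*(-2) = -164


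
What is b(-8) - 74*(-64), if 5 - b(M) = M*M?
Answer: 4677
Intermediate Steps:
b(M) = 5 - M² (b(M) = 5 - M*M = 5 - M²)
b(-8) - 74*(-64) = (5 - 1*(-8)²) - 74*(-64) = (5 - 1*64) + 4736 = (5 - 64) + 4736 = -59 + 4736 = 4677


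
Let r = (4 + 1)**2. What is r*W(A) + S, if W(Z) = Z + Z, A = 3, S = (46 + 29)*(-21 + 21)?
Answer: 150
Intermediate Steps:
r = 25 (r = 5**2 = 25)
S = 0 (S = 75*0 = 0)
W(Z) = 2*Z
r*W(A) + S = 25*(2*3) + 0 = 25*6 + 0 = 150 + 0 = 150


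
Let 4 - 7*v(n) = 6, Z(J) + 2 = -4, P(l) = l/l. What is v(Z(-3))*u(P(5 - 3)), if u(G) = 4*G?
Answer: -8/7 ≈ -1.1429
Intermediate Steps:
P(l) = 1
Z(J) = -6 (Z(J) = -2 - 4 = -6)
v(n) = -2/7 (v(n) = 4/7 - 1/7*6 = 4/7 - 6/7 = -2/7)
v(Z(-3))*u(P(5 - 3)) = -8/7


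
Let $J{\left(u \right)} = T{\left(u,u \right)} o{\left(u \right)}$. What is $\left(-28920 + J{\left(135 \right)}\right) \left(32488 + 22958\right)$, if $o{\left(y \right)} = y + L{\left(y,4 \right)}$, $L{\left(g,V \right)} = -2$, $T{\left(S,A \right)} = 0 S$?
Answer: $-1603498320$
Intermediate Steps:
$T{\left(S,A \right)} = 0$
$o{\left(y \right)} = -2 + y$ ($o{\left(y \right)} = y - 2 = -2 + y$)
$J{\left(u \right)} = 0$ ($J{\left(u \right)} = 0 \left(-2 + u\right) = 0$)
$\left(-28920 + J{\left(135 \right)}\right) \left(32488 + 22958\right) = \left(-28920 + 0\right) \left(32488 + 22958\right) = \left(-28920\right) 55446 = -1603498320$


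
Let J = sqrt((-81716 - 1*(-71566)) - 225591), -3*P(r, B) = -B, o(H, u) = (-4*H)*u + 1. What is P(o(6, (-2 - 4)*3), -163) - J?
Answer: -163/3 - I*sqrt(235741) ≈ -54.333 - 485.53*I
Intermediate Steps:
o(H, u) = 1 - 4*H*u (o(H, u) = -4*H*u + 1 = 1 - 4*H*u)
P(r, B) = B/3 (P(r, B) = -(-1)*B/3 = B/3)
J = I*sqrt(235741) (J = sqrt((-81716 + 71566) - 225591) = sqrt(-10150 - 225591) = sqrt(-235741) = I*sqrt(235741) ≈ 485.53*I)
P(o(6, (-2 - 4)*3), -163) - J = (1/3)*(-163) - I*sqrt(235741) = -163/3 - I*sqrt(235741)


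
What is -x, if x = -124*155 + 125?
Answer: 19095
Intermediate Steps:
x = -19095 (x = -19220 + 125 = -19095)
-x = -1*(-19095) = 19095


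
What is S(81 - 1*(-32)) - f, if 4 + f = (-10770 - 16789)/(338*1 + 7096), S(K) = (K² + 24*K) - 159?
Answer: 16280149/1062 ≈ 15330.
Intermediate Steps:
S(K) = -159 + K² + 24*K
f = -8185/1062 (f = -4 + (-10770 - 16789)/(338*1 + 7096) = -4 - 27559/(338 + 7096) = -4 - 27559/7434 = -4 - 27559*1/7434 = -4 - 3937/1062 = -8185/1062 ≈ -7.7072)
S(81 - 1*(-32)) - f = (-159 + (81 - 1*(-32))² + 24*(81 - 1*(-32))) - 1*(-8185/1062) = (-159 + (81 + 32)² + 24*(81 + 32)) + 8185/1062 = (-159 + 113² + 24*113) + 8185/1062 = (-159 + 12769 + 2712) + 8185/1062 = 15322 + 8185/1062 = 16280149/1062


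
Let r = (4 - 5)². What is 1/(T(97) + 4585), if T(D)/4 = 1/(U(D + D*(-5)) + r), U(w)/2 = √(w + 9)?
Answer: (-I + 2*√379)/(-4589*I + 9170*√379) ≈ 0.0002181 + 4.8837e-9*I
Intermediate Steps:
U(w) = 2*√(9 + w) (U(w) = 2*√(w + 9) = 2*√(9 + w))
r = 1 (r = (-1)² = 1)
T(D) = 4/(1 + 2*√(9 - 4*D)) (T(D) = 4/(2*√(9 + (D + D*(-5))) + 1) = 4/(2*√(9 + (D - 5*D)) + 1) = 4/(2*√(9 - 4*D) + 1) = 4/(1 + 2*√(9 - 4*D)))
1/(T(97) + 4585) = 1/(4/(1 + 2*√(9 - 4*97)) + 4585) = 1/(4/(1 + 2*√(9 - 388)) + 4585) = 1/(4/(1 + 2*√(-379)) + 4585) = 1/(4/(1 + 2*(I*√379)) + 4585) = 1/(4/(1 + 2*I*√379) + 4585) = 1/(4585 + 4/(1 + 2*I*√379))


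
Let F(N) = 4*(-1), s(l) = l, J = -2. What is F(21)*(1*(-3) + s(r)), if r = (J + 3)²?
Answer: 8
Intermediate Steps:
r = 1 (r = (-2 + 3)² = 1² = 1)
F(N) = -4
F(21)*(1*(-3) + s(r)) = -4*(1*(-3) + 1) = -4*(-3 + 1) = -4*(-2) = 8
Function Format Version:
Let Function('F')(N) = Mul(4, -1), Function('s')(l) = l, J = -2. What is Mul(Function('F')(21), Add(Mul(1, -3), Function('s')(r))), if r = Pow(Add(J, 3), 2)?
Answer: 8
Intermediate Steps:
r = 1 (r = Pow(Add(-2, 3), 2) = Pow(1, 2) = 1)
Function('F')(N) = -4
Mul(Function('F')(21), Add(Mul(1, -3), Function('s')(r))) = Mul(-4, Add(Mul(1, -3), 1)) = Mul(-4, Add(-3, 1)) = Mul(-4, -2) = 8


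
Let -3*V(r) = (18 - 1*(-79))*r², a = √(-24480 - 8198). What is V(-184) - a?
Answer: -3284032/3 - I*√32678 ≈ -1.0947e+6 - 180.77*I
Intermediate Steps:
a = I*√32678 (a = √(-32678) = I*√32678 ≈ 180.77*I)
V(r) = -97*r²/3 (V(r) = -(18 - 1*(-79))*r²/3 = -(18 + 79)*r²/3 = -97*r²/3)
V(-184) - a = -97/3*(-184)² - I*√32678 = -97/3*33856 - I*√32678 = -3284032/3 - I*√32678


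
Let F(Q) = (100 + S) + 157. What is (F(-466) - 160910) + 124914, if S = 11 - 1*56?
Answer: -35784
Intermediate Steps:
S = -45 (S = 11 - 56 = -45)
F(Q) = 212 (F(Q) = (100 - 45) + 157 = 55 + 157 = 212)
(F(-466) - 160910) + 124914 = (212 - 160910) + 124914 = -160698 + 124914 = -35784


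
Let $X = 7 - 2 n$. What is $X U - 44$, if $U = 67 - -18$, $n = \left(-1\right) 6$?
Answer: $1571$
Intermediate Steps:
$n = -6$
$U = 85$ ($U = 67 + 18 = 85$)
$X = 19$ ($X = 7 - -12 = 7 + 12 = 19$)
$X U - 44 = 19 \cdot 85 - 44 = 1615 - 44 = 1571$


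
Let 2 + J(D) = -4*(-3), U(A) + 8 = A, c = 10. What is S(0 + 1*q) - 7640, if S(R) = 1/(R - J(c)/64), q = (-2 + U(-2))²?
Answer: -35166888/4603 ≈ -7640.0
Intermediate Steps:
U(A) = -8 + A
J(D) = 10 (J(D) = -2 - 4*(-3) = -2 + 12 = 10)
q = 144 (q = (-2 + (-8 - 2))² = (-2 - 10)² = (-12)² = 144)
S(R) = 1/(-5/32 + R) (S(R) = 1/(R - 10/64) = 1/(R - 1*5/32) = 1/(R - 5/32) = 1/(-5/32 + R))
S(0 + 1*q) - 7640 = 32/(-5 + 32*(0 + 1*144)) - 7640 = 32/(-5 + 32*(0 + 144)) - 7640 = 32/(-5 + 32*144) - 7640 = 32/(-5 + 4608) - 7640 = 32/4603 - 7640 = -35166888/4603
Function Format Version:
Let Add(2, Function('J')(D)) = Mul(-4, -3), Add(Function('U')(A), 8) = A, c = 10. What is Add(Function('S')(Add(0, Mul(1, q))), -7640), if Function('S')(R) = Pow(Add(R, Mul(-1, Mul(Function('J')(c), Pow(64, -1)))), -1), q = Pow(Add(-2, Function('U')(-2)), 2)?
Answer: Rational(-35166888, 4603) ≈ -7640.0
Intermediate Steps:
Function('U')(A) = Add(-8, A)
Function('J')(D) = 10 (Function('J')(D) = Add(-2, Mul(-4, -3)) = Add(-2, 12) = 10)
q = 144 (q = Pow(Add(-2, Add(-8, -2)), 2) = Pow(Add(-2, -10), 2) = Pow(-12, 2) = 144)
Function('S')(R) = Pow(Add(Rational(-5, 32), R), -1) (Function('S')(R) = Pow(Add(R, Mul(-1, Mul(10, Pow(64, -1)))), -1) = Pow(Add(R, Mul(-1, Mul(10, Rational(1, 64)))), -1) = Pow(Add(R, Mul(-1, Rational(5, 32))), -1) = Pow(Add(R, Rational(-5, 32)), -1) = Pow(Add(Rational(-5, 32), R), -1))
Add(Function('S')(Add(0, Mul(1, q))), -7640) = Add(Mul(32, Pow(Add(-5, Mul(32, Add(0, Mul(1, 144)))), -1)), -7640) = Add(Mul(32, Pow(Add(-5, Mul(32, Add(0, 144))), -1)), -7640) = Add(Mul(32, Pow(Add(-5, Mul(32, 144)), -1)), -7640) = Add(Mul(32, Pow(Add(-5, 4608), -1)), -7640) = Add(Mul(32, Pow(4603, -1)), -7640) = Add(Mul(32, Rational(1, 4603)), -7640) = Add(Rational(32, 4603), -7640) = Rational(-35166888, 4603)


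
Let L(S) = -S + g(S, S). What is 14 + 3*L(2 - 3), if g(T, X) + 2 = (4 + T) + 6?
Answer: 38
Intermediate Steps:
g(T, X) = 8 + T (g(T, X) = -2 + ((4 + T) + 6) = -2 + (10 + T) = 8 + T)
L(S) = 8 (L(S) = -S + (8 + S) = 8)
14 + 3*L(2 - 3) = 14 + 3*8 = 14 + 24 = 38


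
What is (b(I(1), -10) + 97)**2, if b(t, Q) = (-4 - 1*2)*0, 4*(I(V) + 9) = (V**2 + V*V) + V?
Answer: 9409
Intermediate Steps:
I(V) = -9 + V**2/2 + V/4 (I(V) = -9 + ((V**2 + V*V) + V)/4 = -9 + ((V**2 + V**2) + V)/4 = -9 + (2*V**2 + V)/4 = -9 + (V + 2*V**2)/4 = -9 + (V**2/2 + V/4) = -9 + V**2/2 + V/4)
b(t, Q) = 0 (b(t, Q) = (-4 - 2)*0 = -6*0 = 0)
(b(I(1), -10) + 97)**2 = (0 + 97)**2 = 97**2 = 9409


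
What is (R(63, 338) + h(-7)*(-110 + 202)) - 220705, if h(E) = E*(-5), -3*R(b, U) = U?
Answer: -652793/3 ≈ -2.1760e+5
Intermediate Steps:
R(b, U) = -U/3
h(E) = -5*E
(R(63, 338) + h(-7)*(-110 + 202)) - 220705 = (-1/3*338 + (-5*(-7))*(-110 + 202)) - 220705 = (-338/3 + 35*92) - 220705 = (-338/3 + 3220) - 220705 = 9322/3 - 220705 = -652793/3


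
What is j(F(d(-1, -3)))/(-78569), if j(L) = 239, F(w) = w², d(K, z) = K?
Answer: -239/78569 ≈ -0.0030419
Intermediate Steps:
j(F(d(-1, -3)))/(-78569) = 239/(-78569) = 239*(-1/78569) = -239/78569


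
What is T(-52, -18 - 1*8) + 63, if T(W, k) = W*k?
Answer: 1415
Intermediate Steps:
T(-52, -18 - 1*8) + 63 = -52*(-18 - 1*8) + 63 = -52*(-18 - 8) + 63 = -52*(-26) + 63 = 1352 + 63 = 1415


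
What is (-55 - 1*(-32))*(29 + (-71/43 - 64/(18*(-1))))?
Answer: -275080/387 ≈ -710.80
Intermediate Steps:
(-55 - 1*(-32))*(29 + (-71/43 - 64/(18*(-1)))) = (-55 + 32)*(29 + (-71*1/43 - 64/(-18))) = -23*(29 + (-71/43 - 64*(-1/18))) = -23*(29 + (-71/43 + 32/9)) = -23*(29 + 737/387) = -23*11960/387 = -275080/387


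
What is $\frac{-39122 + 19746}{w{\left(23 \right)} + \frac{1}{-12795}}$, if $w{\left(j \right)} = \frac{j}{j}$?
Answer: $- \frac{123957960}{6397} \approx -19378.0$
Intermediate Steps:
$w{\left(j \right)} = 1$
$\frac{-39122 + 19746}{w{\left(23 \right)} + \frac{1}{-12795}} = \frac{-39122 + 19746}{1 + \frac{1}{-12795}} = - \frac{19376}{1 - \frac{1}{12795}} = - \frac{19376}{\frac{12794}{12795}} = \left(-19376\right) \frac{12795}{12794} = - \frac{123957960}{6397}$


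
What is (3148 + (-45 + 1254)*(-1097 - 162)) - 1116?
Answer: -1520099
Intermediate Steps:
(3148 + (-45 + 1254)*(-1097 - 162)) - 1116 = (3148 + 1209*(-1259)) - 1116 = (3148 - 1522131) - 1116 = -1518983 - 1116 = -1520099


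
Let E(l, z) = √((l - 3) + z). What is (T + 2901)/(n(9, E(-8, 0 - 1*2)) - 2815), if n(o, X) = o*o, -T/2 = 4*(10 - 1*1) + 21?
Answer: -2787/2734 ≈ -1.0194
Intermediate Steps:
T = -114 (T = -2*(4*(10 - 1*1) + 21) = -2*(4*(10 - 1) + 21) = -2*(4*9 + 21) = -2*(36 + 21) = -2*57 = -114)
E(l, z) = √(-3 + l + z) (E(l, z) = √((-3 + l) + z) = √(-3 + l + z))
n(o, X) = o²
(T + 2901)/(n(9, E(-8, 0 - 1*2)) - 2815) = (-114 + 2901)/(9² - 2815) = 2787/(81 - 2815) = 2787/(-2734) = 2787*(-1/2734) = -2787/2734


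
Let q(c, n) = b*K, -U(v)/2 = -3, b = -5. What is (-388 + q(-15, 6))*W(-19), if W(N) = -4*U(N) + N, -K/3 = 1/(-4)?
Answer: 67381/4 ≈ 16845.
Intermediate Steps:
U(v) = 6 (U(v) = -2*(-3) = 6)
K = 3/4 (K = -3/(-4) = -3*(-1/4) = 3/4 ≈ 0.75000)
q(c, n) = -15/4 (q(c, n) = -5*3/4 = -15/4)
W(N) = -24 + N (W(N) = -4*6 + N = -24 + N)
(-388 + q(-15, 6))*W(-19) = (-388 - 15/4)*(-24 - 19) = -1567/4*(-43) = 67381/4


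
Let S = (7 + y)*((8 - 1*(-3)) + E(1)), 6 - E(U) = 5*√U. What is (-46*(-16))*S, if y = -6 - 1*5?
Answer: -35328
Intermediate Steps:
E(U) = 6 - 5*√U
y = -11 (y = -6 - 5 = -11)
S = -48 (S = (7 - 11)*((8 - 1*(-3)) + (6 - 5*√1)) = -4*((8 + 3) + (6 - 5*1)) = -4*(11 + (6 - 5)) = -4*(11 + 1) = -4*12 = -48)
(-46*(-16))*S = -46*(-16)*(-48) = 736*(-48) = -35328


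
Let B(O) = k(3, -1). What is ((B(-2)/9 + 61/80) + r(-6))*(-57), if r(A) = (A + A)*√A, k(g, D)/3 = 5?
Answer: -11077/80 + 684*I*√6 ≈ -138.46 + 1675.5*I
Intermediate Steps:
k(g, D) = 15 (k(g, D) = 3*5 = 15)
B(O) = 15
r(A) = 2*A^(3/2) (r(A) = (2*A)*√A = 2*A^(3/2))
((B(-2)/9 + 61/80) + r(-6))*(-57) = ((15/9 + 61/80) + 2*(-6)^(3/2))*(-57) = ((15*(⅑) + 61*(1/80)) + 2*(-6*I*√6))*(-57) = ((5/3 + 61/80) - 12*I*√6)*(-57) = (583/240 - 12*I*√6)*(-57) = -11077/80 + 684*I*√6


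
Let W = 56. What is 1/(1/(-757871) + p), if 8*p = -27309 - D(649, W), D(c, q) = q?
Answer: -6062968/20739139923 ≈ -0.00029234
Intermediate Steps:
p = -27365/8 (p = (-27309 - 1*56)/8 = (-27309 - 56)/8 = (⅛)*(-27365) = -27365/8 ≈ -3420.6)
1/(1/(-757871) + p) = 1/(1/(-757871) - 27365/8) = 1/(-1/757871 - 27365/8) = 1/(-20739139923/6062968) = -6062968/20739139923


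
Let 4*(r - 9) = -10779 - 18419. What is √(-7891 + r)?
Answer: I*√60726/2 ≈ 123.21*I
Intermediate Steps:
r = -14581/2 (r = 9 + (-10779 - 18419)/4 = 9 + (¼)*(-29198) = 9 - 14599/2 = -14581/2 ≈ -7290.5)
√(-7891 + r) = √(-7891 - 14581/2) = √(-30363/2) = I*√60726/2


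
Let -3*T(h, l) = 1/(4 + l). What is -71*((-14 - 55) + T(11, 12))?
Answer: 235223/48 ≈ 4900.5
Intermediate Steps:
T(h, l) = -1/(3*(4 + l))
-71*((-14 - 55) + T(11, 12)) = -71*((-14 - 55) - 1/(12 + 3*12)) = -71*(-69 - 1/(12 + 36)) = -71*(-69 - 1/48) = -71*(-3313/48) = 235223/48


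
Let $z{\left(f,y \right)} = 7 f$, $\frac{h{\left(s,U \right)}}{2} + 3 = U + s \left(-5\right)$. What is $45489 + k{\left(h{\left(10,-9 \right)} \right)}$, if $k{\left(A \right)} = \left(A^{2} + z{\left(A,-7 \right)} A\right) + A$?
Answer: $168373$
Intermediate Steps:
$h{\left(s,U \right)} = -6 - 10 s + 2 U$ ($h{\left(s,U \right)} = -6 + 2 \left(U + s \left(-5\right)\right) = -6 + 2 \left(U - 5 s\right) = -6 + \left(- 10 s + 2 U\right) = -6 - 10 s + 2 U$)
$k{\left(A \right)} = A + 8 A^{2}$ ($k{\left(A \right)} = \left(A^{2} + 7 A A\right) + A = \left(A^{2} + 7 A^{2}\right) + A = 8 A^{2} + A = A + 8 A^{2}$)
$45489 + k{\left(h{\left(10,-9 \right)} \right)} = 45489 + \left(-6 - 100 + 2 \left(-9\right)\right) \left(1 + 8 \left(-6 - 100 + 2 \left(-9\right)\right)\right) = 45489 + \left(-6 - 100 - 18\right) \left(1 + 8 \left(-6 - 100 - 18\right)\right) = 45489 - 124 \left(1 + 8 \left(-124\right)\right) = 45489 - 124 \left(1 - 992\right) = 45489 - -122884 = 45489 + 122884 = 168373$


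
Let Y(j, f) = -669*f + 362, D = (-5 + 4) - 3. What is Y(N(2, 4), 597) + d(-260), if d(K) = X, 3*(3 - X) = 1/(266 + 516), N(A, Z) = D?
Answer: -936119689/2346 ≈ -3.9903e+5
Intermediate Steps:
D = -4 (D = -1 - 3 = -4)
N(A, Z) = -4
X = 7037/2346 (X = 3 - 1/(3*(266 + 516)) = 3 - ⅓/782 = 3 - ⅓*1/782 = 3 - 1/2346 = 7037/2346 ≈ 2.9996)
Y(j, f) = 362 - 669*f
d(K) = 7037/2346
Y(N(2, 4), 597) + d(-260) = (362 - 669*597) + 7037/2346 = (362 - 399393) + 7037/2346 = -399031 + 7037/2346 = -936119689/2346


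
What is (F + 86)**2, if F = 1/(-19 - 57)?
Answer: 42706225/5776 ≈ 7393.7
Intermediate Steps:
F = -1/76 (F = 1/(-76) = -1/76 ≈ -0.013158)
(F + 86)**2 = (-1/76 + 86)**2 = (6535/76)**2 = 42706225/5776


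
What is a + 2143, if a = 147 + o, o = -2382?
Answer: -92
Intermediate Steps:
a = -2235 (a = 147 - 2382 = -2235)
a + 2143 = -2235 + 2143 = -92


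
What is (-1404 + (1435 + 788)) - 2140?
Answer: -1321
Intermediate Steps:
(-1404 + (1435 + 788)) - 2140 = (-1404 + 2223) - 2140 = 819 - 2140 = -1321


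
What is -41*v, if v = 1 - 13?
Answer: 492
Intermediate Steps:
v = -12
-41*v = -41*(-12) = 492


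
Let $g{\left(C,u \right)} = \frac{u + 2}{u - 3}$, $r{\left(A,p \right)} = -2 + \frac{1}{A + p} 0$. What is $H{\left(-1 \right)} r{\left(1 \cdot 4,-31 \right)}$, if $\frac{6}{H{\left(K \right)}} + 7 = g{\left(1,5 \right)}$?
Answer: $\frac{24}{7} \approx 3.4286$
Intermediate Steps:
$r{\left(A,p \right)} = -2$ ($r{\left(A,p \right)} = -2 + 0 = -2$)
$g{\left(C,u \right)} = \frac{2 + u}{-3 + u}$
$H{\left(K \right)} = - \frac{12}{7}$ ($H{\left(K \right)} = \frac{6}{-7 + \frac{2 + 5}{-3 + 5}} = \frac{6}{-7 + \frac{1}{2} \cdot 7} = \frac{6}{-7 + \frac{7}{2}} = \frac{6}{- \frac{7}{2}} = 6 \left(- \frac{2}{7}\right) = - \frac{12}{7}$)
$H{\left(-1 \right)} r{\left(1 \cdot 4,-31 \right)} = \left(- \frac{12}{7}\right) \left(-2\right) = \frac{24}{7}$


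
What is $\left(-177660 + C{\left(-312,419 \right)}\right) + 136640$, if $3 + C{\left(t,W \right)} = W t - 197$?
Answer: $-171948$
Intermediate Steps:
$C{\left(t,W \right)} = -200 + W t$ ($C{\left(t,W \right)} = -3 + \left(W t - 197\right) = -3 + \left(-197 + W t\right) = -200 + W t$)
$\left(-177660 + C{\left(-312,419 \right)}\right) + 136640 = \left(-177660 + \left(-200 + 419 \left(-312\right)\right)\right) + 136640 = \left(-177660 - 130928\right) + 136640 = -308588 + 136640 = -171948$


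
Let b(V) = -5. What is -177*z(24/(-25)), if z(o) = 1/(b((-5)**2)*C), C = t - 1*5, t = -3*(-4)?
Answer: 177/35 ≈ 5.0571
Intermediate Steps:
t = 12
C = 7 (C = 12 - 1*5 = 12 - 5 = 7)
z(o) = -1/35 (z(o) = 1/(-5*7) = 1/(-35) = -1/35)
-177*z(24/(-25)) = -177*(-1/35) = 177/35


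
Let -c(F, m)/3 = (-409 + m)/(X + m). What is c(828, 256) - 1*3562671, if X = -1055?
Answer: -167445564/47 ≈ -3.5627e+6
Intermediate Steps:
c(F, m) = -3*(-409 + m)/(-1055 + m)
c(828, 256) - 1*3562671 = 3*(409 - 1*256)/(-1055 + 256) - 1*3562671 = 3*(409 - 256)/(-799) - 3562671 = 3*(-1/799)*153 - 3562671 = -27/47 - 3562671 = -167445564/47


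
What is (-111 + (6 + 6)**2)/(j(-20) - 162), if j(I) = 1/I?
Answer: -660/3241 ≈ -0.20364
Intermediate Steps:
j(I) = 1/I
(-111 + (6 + 6)**2)/(j(-20) - 162) = (-111 + (6 + 6)**2)/(1/(-20) - 162) = (-111 + 12**2)/(-1/20 - 162) = (-111 + 144)/(-3241/20) = 33*(-20/3241) = -660/3241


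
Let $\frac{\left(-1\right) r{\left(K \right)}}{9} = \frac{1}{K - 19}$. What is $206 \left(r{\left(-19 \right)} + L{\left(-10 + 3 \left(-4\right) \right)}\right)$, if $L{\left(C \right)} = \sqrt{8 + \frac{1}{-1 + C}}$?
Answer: $\frac{927}{19} + \frac{206 \sqrt{4209}}{23} \approx 629.86$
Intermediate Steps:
$r{\left(K \right)} = - \frac{9}{-19 + K}$ ($r{\left(K \right)} = - \frac{9}{K - 19} = - \frac{9}{-19 + K}$)
$206 \left(r{\left(-19 \right)} + L{\left(-10 + 3 \left(-4\right) \right)}\right) = 206 \left(- \frac{9}{-19 - 19} + \sqrt{\frac{-7 + 8 \left(-10 + 3 \left(-4\right)\right)}{-1 + \left(-10 + 3 \left(-4\right)\right)}}\right) = 206 \left(- \frac{9}{-38} + \sqrt{\frac{-7 + 8 \left(-10 - 12\right)}{-1 - 22}}\right) = 206 \left(\left(-9\right) \left(- \frac{1}{38}\right) + \sqrt{\frac{-7 + 8 \left(-22\right)}{-1 - 22}}\right) = 206 \left(\frac{9}{38} + \sqrt{\frac{-7 - 176}{-23}}\right) = 206 \left(\frac{9}{38} + \sqrt{\left(- \frac{1}{23}\right) \left(-183\right)}\right) = 206 \left(\frac{9}{38} + \sqrt{\frac{183}{23}}\right) = 206 \left(\frac{9}{38} + \frac{\sqrt{4209}}{23}\right) = \frac{927}{19} + \frac{206 \sqrt{4209}}{23}$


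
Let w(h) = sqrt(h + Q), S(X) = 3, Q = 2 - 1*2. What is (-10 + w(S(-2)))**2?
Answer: (10 - sqrt(3))**2 ≈ 68.359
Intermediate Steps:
Q = 0 (Q = 2 - 2 = 0)
w(h) = sqrt(h) (w(h) = sqrt(h + 0) = sqrt(h))
(-10 + w(S(-2)))**2 = (-10 + sqrt(3))**2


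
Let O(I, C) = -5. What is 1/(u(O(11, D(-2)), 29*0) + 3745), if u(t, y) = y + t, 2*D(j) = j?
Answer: 1/3740 ≈ 0.00026738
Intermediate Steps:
D(j) = j/2
u(t, y) = t + y
1/(u(O(11, D(-2)), 29*0) + 3745) = 1/((-5 + 29*0) + 3745) = 1/((-5 + 0) + 3745) = 1/(-5 + 3745) = 1/3740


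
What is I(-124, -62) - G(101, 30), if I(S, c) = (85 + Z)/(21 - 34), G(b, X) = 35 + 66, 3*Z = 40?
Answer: -4234/39 ≈ -108.56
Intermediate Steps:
Z = 40/3 (Z = (⅓)*40 = 40/3 ≈ 13.333)
G(b, X) = 101
I(S, c) = -295/39 (I(S, c) = (85 + 40/3)/(21 - 34) = (295/3)/(-13) = (295/3)*(-1/13) = -295/39)
I(-124, -62) - G(101, 30) = -295/39 - 1*101 = -295/39 - 101 = -4234/39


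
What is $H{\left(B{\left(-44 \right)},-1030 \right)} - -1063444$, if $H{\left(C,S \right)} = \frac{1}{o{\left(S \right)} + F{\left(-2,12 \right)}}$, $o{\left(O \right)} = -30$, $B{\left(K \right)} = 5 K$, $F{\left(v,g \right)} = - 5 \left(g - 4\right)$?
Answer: $\frac{74441079}{70} \approx 1.0634 \cdot 10^{6}$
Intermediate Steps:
$F{\left(v,g \right)} = 20 - 5 g$ ($F{\left(v,g \right)} = - 5 \left(-4 + g\right) = 20 - 5 g$)
$H{\left(C,S \right)} = - \frac{1}{70}$ ($H{\left(C,S \right)} = \frac{1}{-30 + \left(20 - 60\right)} = \frac{1}{-30 - 40} = \frac{1}{-70} = - \frac{1}{70}$)
$H{\left(B{\left(-44 \right)},-1030 \right)} - -1063444 = - \frac{1}{70} - -1063444 = - \frac{1}{70} + 1063444 = \frac{74441079}{70}$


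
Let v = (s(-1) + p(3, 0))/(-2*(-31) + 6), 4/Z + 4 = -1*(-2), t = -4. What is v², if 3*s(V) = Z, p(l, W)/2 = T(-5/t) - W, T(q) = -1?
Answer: 4/2601 ≈ 0.0015379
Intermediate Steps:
p(l, W) = -2 - 2*W (p(l, W) = 2*(-1 - W) = -2 - 2*W)
Z = -2 (Z = 4/(-4 - 1*(-2)) = 4/(-4 + 2) = 4/(-2) = 4*(-½) = -2)
s(V) = -⅔ (s(V) = (⅓)*(-2) = -⅔)
v = -2/51 (v = (-⅔ + (-2 - 2*0))/(-2*(-31) + 6) = (-⅔ + (-2 + 0))/(62 + 6) = (-⅔ - 2)/68 = -8/3*1/68 = -2/51 ≈ -0.039216)
v² = (-2/51)² = 4/2601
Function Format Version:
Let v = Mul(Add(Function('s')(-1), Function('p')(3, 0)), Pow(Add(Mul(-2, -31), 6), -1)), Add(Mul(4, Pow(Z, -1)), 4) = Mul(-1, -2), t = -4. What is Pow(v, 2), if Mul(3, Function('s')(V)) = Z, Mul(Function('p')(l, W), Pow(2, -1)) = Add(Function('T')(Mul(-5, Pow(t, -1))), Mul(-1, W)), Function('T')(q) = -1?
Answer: Rational(4, 2601) ≈ 0.0015379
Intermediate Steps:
Function('p')(l, W) = Add(-2, Mul(-2, W)) (Function('p')(l, W) = Mul(2, Add(-1, Mul(-1, W))) = Add(-2, Mul(-2, W)))
Z = -2 (Z = Mul(4, Pow(Add(-4, Mul(-1, -2)), -1)) = Mul(4, Pow(Add(-4, 2), -1)) = Mul(4, Pow(-2, -1)) = Mul(4, Rational(-1, 2)) = -2)
Function('s')(V) = Rational(-2, 3) (Function('s')(V) = Mul(Rational(1, 3), -2) = Rational(-2, 3))
v = Rational(-2, 51) (v = Mul(Add(Rational(-2, 3), Add(-2, Mul(-2, 0))), Pow(Add(Mul(-2, -31), 6), -1)) = Mul(Add(Rational(-2, 3), Add(-2, 0)), Pow(Add(62, 6), -1)) = Mul(Add(Rational(-2, 3), -2), Pow(68, -1)) = Mul(Rational(-8, 3), Rational(1, 68)) = Rational(-2, 51) ≈ -0.039216)
Pow(v, 2) = Pow(Rational(-2, 51), 2) = Rational(4, 2601)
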